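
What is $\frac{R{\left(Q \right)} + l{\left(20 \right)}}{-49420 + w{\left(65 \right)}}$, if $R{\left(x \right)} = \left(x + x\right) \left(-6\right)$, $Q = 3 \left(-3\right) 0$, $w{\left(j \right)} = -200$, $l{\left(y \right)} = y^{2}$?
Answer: $- \frac{20}{2481} \approx -0.0080613$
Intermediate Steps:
$Q = 0$ ($Q = \left(-9\right) 0 = 0$)
$R{\left(x \right)} = - 12 x$ ($R{\left(x \right)} = 2 x \left(-6\right) = - 12 x$)
$\frac{R{\left(Q \right)} + l{\left(20 \right)}}{-49420 + w{\left(65 \right)}} = \frac{\left(-12\right) 0 + 20^{2}}{-49420 - 200} = \frac{0 + 400}{-49620} = 400 \left(- \frac{1}{49620}\right) = - \frac{20}{2481}$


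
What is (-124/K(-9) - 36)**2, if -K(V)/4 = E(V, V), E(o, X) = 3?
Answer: 5929/9 ≈ 658.78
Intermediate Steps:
K(V) = -12 (K(V) = -4*3 = -12)
(-124/K(-9) - 36)**2 = (-124/(-12) - 36)**2 = (-124*(-1/12) - 36)**2 = (31/3 - 36)**2 = (-77/3)**2 = 5929/9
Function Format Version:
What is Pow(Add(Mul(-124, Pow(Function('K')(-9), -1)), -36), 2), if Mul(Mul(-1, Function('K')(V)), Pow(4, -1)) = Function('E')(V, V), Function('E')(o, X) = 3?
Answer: Rational(5929, 9) ≈ 658.78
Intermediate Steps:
Function('K')(V) = -12 (Function('K')(V) = Mul(-4, 3) = -12)
Pow(Add(Mul(-124, Pow(Function('K')(-9), -1)), -36), 2) = Pow(Add(Mul(-124, Pow(-12, -1)), -36), 2) = Pow(Add(Mul(-124, Rational(-1, 12)), -36), 2) = Pow(Add(Rational(31, 3), -36), 2) = Pow(Rational(-77, 3), 2) = Rational(5929, 9)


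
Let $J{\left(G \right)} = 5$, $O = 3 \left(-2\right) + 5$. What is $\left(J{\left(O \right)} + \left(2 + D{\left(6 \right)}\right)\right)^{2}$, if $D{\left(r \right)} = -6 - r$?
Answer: $25$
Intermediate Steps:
$O = -1$ ($O = -6 + 5 = -1$)
$\left(J{\left(O \right)} + \left(2 + D{\left(6 \right)}\right)\right)^{2} = \left(5 + \left(2 - 12\right)\right)^{2} = \left(5 - 10\right)^{2} = \left(-5\right)^{2} = 25$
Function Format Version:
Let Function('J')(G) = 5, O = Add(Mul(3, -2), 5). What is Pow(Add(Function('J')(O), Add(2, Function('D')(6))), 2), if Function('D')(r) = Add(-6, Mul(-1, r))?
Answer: 25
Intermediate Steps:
O = -1 (O = Add(-6, 5) = -1)
Pow(Add(Function('J')(O), Add(2, Function('D')(6))), 2) = Pow(Add(5, Add(2, Add(-6, Mul(-1, 6)))), 2) = Pow(Add(5, Add(2, Add(-6, -6))), 2) = Pow(Add(5, Add(2, -12)), 2) = Pow(Add(5, -10), 2) = Pow(-5, 2) = 25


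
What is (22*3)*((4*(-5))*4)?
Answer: -5280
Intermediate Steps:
(22*3)*((4*(-5))*4) = 66*(-20*4) = 66*(-80) = -5280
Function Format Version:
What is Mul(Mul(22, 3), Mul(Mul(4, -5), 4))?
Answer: -5280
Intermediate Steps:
Mul(Mul(22, 3), Mul(Mul(4, -5), 4)) = Mul(66, Mul(-20, 4)) = Mul(66, -80) = -5280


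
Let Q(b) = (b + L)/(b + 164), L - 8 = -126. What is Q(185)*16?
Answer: 1072/349 ≈ 3.0716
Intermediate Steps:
L = -118 (L = 8 - 126 = -118)
Q(b) = (-118 + b)/(164 + b) (Q(b) = (b - 118)/(b + 164) = (-118 + b)/(164 + b))
Q(185)*16 = ((-118 + 185)/(164 + 185))*16 = (67/349)*16 = 1072/349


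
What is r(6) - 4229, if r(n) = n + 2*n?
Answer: -4211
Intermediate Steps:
r(n) = 3*n
r(6) - 4229 = 3*6 - 4229 = 18 - 4229 = -4211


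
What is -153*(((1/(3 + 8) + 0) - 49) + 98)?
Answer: -82620/11 ≈ -7510.9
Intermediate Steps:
-153*(((1/(3 + 8) + 0) - 49) + 98) = -153*(((1/11 + 0) - 49) + 98) = -153*((1/11 - 49) + 98) = -153*(-538/11 + 98) = -153*540/11 = -82620/11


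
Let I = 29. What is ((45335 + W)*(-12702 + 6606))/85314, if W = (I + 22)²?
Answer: -48702976/14219 ≈ -3425.2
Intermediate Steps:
W = 2601 (W = (29 + 22)² = 51² = 2601)
((45335 + W)*(-12702 + 6606))/85314 = ((45335 + 2601)*(-12702 + 6606))/85314 = (47936*(-6096))*(1/85314) = -292217856*1/85314 = -48702976/14219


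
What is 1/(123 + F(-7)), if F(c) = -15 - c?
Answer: 1/115 ≈ 0.0086956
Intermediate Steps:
1/(123 + F(-7)) = 1/(123 + (-15 - 1*(-7))) = 1/(123 + (-15 + 7)) = 1/(123 - 8) = 1/115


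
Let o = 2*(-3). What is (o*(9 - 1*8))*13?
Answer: -78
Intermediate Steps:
o = -6
(o*(9 - 1*8))*13 = -6*(9 - 1*8)*13 = -6*(9 - 8)*13 = -6*1*13 = -6*13 = -78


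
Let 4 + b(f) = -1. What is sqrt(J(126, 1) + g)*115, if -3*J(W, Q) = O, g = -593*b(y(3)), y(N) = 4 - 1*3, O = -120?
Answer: 115*sqrt(3005) ≈ 6304.1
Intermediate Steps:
y(N) = 1 (y(N) = 4 - 3 = 1)
b(f) = -5 (b(f) = -4 - 1 = -5)
g = 2965 (g = -593*(-5) = 2965)
J(W, Q) = 40 (J(W, Q) = -1/3*(-120) = 40)
sqrt(J(126, 1) + g)*115 = sqrt(40 + 2965)*115 = sqrt(3005)*115 = 115*sqrt(3005)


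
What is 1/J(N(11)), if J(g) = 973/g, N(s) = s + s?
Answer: 22/973 ≈ 0.022610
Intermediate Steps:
N(s) = 2*s
1/J(N(11)) = 1/(973/((2*11))) = 1/(973/22) = 22/973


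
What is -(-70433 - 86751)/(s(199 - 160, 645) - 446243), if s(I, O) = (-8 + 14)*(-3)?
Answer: -157184/446261 ≈ -0.35222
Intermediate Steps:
s(I, O) = -18 (s(I, O) = 6*(-3) = -18)
-(-70433 - 86751)/(s(199 - 160, 645) - 446243) = -(-70433 - 86751)/(-18 - 446243) = -(-157184)/(-446261) = -(-157184)*(-1)/446261 = -1*157184/446261 = -157184/446261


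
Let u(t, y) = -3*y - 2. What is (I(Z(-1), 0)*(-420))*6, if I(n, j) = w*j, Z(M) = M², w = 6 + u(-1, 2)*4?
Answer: 0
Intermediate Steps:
u(t, y) = -2 - 3*y
w = -26 (w = 6 + (-2 - 3*2)*4 = 6 + (-2 - 6)*4 = 6 - 8*4 = 6 - 32 = -26)
I(n, j) = -26*j
(I(Z(-1), 0)*(-420))*6 = (-26*0*(-420))*6 = (0*(-420))*6 = 0*6 = 0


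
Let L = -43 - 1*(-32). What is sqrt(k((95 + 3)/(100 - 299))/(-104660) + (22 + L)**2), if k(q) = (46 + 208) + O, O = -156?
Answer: sqrt(331347332730)/52330 ≈ 11.000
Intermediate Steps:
k(q) = 98 (k(q) = (46 + 208) - 156 = 254 - 156 = 98)
L = -11 (L = -43 + 32 = -11)
sqrt(k((95 + 3)/(100 - 299))/(-104660) + (22 + L)**2) = sqrt(98/(-104660) + (22 - 11)**2) = sqrt(98*(-1/104660) + 11**2) = sqrt(-49/52330 + 121) = sqrt(6331881/52330) = sqrt(331347332730)/52330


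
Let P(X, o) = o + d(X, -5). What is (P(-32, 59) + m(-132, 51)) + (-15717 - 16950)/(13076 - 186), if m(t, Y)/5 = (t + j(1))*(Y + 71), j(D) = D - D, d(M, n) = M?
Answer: -1037587437/12890 ≈ -80496.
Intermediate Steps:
j(D) = 0
P(X, o) = X + o (P(X, o) = o + X = X + o)
m(t, Y) = 5*t*(71 + Y) (m(t, Y) = 5*((t + 0)*(Y + 71)) = 5*(t*(71 + Y)) = 5*t*(71 + Y))
(P(-32, 59) + m(-132, 51)) + (-15717 - 16950)/(13076 - 186) = ((-32 + 59) + 5*(-132)*(71 + 51)) + (-15717 - 16950)/(13076 - 186) = (27 + 5*(-132)*122) - 32667/12890 = (27 - 80520) - 32667*1/12890 = -80493 - 32667/12890 = -1037587437/12890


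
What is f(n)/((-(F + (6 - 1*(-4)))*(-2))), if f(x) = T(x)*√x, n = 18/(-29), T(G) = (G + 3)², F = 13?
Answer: 621*I*√58/48778 ≈ 0.096958*I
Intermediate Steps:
T(G) = (3 + G)²
n = -18/29 (n = 18*(-1/29) = -18/29 ≈ -0.62069)
f(x) = √x*(3 + x)² (f(x) = (3 + x)²*√x = √x*(3 + x)²)
f(n)/((-(F + (6 - 1*(-4)))*(-2))) = (√(-18/29)*(3 - 18/29)²)/((-(13 + (6 - 1*(-4)))*(-2))) = ((3*I*√58/29)*(69/29)²)/((-(13 + (6 + 4))*(-2))) = ((3*I*√58/29)*(4761/841))/((-(13 + 10)*(-2))) = (14283*I*√58/24389)/((-23*(-2))) = (14283*I*√58/24389)/((-1*(-46))) = (14283*I*√58/24389)/46 = (14283*I*√58/24389)*(1/46) = 621*I*√58/48778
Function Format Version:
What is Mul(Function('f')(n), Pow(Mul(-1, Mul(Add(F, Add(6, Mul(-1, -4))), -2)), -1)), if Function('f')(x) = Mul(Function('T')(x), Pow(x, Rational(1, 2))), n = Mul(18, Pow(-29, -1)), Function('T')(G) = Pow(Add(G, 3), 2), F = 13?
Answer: Mul(Rational(621, 48778), I, Pow(58, Rational(1, 2))) ≈ Mul(0.096958, I)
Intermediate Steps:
Function('T')(G) = Pow(Add(3, G), 2)
n = Rational(-18, 29) (n = Mul(18, Rational(-1, 29)) = Rational(-18, 29) ≈ -0.62069)
Function('f')(x) = Mul(Pow(x, Rational(1, 2)), Pow(Add(3, x), 2)) (Function('f')(x) = Mul(Pow(Add(3, x), 2), Pow(x, Rational(1, 2))) = Mul(Pow(x, Rational(1, 2)), Pow(Add(3, x), 2)))
Mul(Function('f')(n), Pow(Mul(-1, Mul(Add(F, Add(6, Mul(-1, -4))), -2)), -1)) = Mul(Mul(Pow(Rational(-18, 29), Rational(1, 2)), Pow(Add(3, Rational(-18, 29)), 2)), Pow(Mul(-1, Mul(Add(13, Add(6, Mul(-1, -4))), -2)), -1)) = Mul(Mul(Mul(Rational(3, 29), I, Pow(58, Rational(1, 2))), Pow(Rational(69, 29), 2)), Pow(Mul(-1, Mul(Add(13, Add(6, 4)), -2)), -1)) = Mul(Mul(Mul(Rational(3, 29), I, Pow(58, Rational(1, 2))), Rational(4761, 841)), Pow(Mul(-1, Mul(Add(13, 10), -2)), -1)) = Mul(Mul(Rational(14283, 24389), I, Pow(58, Rational(1, 2))), Pow(Mul(-1, Mul(23, -2)), -1)) = Mul(Mul(Rational(14283, 24389), I, Pow(58, Rational(1, 2))), Pow(Mul(-1, -46), -1)) = Mul(Mul(Rational(14283, 24389), I, Pow(58, Rational(1, 2))), Pow(46, -1)) = Mul(Mul(Rational(14283, 24389), I, Pow(58, Rational(1, 2))), Rational(1, 46)) = Mul(Rational(621, 48778), I, Pow(58, Rational(1, 2)))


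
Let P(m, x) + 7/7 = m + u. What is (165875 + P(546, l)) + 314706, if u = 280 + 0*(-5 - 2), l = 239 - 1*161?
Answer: 481406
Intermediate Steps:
l = 78 (l = 239 - 161 = 78)
u = 280 (u = 280 + 0*(-7) = 280 + 0 = 280)
P(m, x) = 279 + m (P(m, x) = -1 + (m + 280) = -1 + (280 + m) = 279 + m)
(165875 + P(546, l)) + 314706 = (165875 + (279 + 546)) + 314706 = (165875 + 825) + 314706 = 166700 + 314706 = 481406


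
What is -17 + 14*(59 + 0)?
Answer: 809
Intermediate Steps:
-17 + 14*(59 + 0) = -17 + 14*59 = -17 + 826 = 809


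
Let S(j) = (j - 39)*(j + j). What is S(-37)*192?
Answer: 1079808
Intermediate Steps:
S(j) = 2*j*(-39 + j) (S(j) = (-39 + j)*(2*j) = 2*j*(-39 + j))
S(-37)*192 = (2*(-37)*(-39 - 37))*192 = (2*(-37)*(-76))*192 = 5624*192 = 1079808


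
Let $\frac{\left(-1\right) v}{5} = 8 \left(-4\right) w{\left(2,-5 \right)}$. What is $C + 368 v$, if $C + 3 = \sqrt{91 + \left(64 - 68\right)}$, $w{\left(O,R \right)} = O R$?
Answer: $-588803 + \sqrt{87} \approx -5.8879 \cdot 10^{5}$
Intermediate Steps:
$v = -1600$ ($v = - 5 \cdot 8 \left(-4\right) 2 \left(-5\right) = - 5 \left(\left(-32\right) \left(-10\right)\right) = \left(-5\right) 320 = -1600$)
$C = -3 + \sqrt{87}$ ($C = -3 + \sqrt{91 + \left(64 - 68\right)} = -3 + \sqrt{91 - 4} = -3 + \sqrt{87} \approx 6.3274$)
$C + 368 v = \left(-3 + \sqrt{87}\right) + 368 \left(-1600\right) = \left(-3 + \sqrt{87}\right) - 588800 = -588803 + \sqrt{87}$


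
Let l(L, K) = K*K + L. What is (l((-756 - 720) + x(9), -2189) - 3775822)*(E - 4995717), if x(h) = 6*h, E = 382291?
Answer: -4680214568202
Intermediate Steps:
l(L, K) = L + K² (l(L, K) = K² + L = L + K²)
(l((-756 - 720) + x(9), -2189) - 3775822)*(E - 4995717) = ((((-756 - 720) + 6*9) + (-2189)²) - 3775822)*(382291 - 4995717) = (((-1476 + 54) + 4791721) - 3775822)*(-4613426) = ((-1422 + 4791721) - 3775822)*(-4613426) = (4790299 - 3775822)*(-4613426) = 1014477*(-4613426) = -4680214568202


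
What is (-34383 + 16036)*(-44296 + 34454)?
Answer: 180571174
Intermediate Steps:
(-34383 + 16036)*(-44296 + 34454) = -18347*(-9842) = 180571174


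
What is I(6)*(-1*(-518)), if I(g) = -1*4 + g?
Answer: 1036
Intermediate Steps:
I(g) = -4 + g
I(6)*(-1*(-518)) = (-4 + 6)*(-1*(-518)) = 2*518 = 1036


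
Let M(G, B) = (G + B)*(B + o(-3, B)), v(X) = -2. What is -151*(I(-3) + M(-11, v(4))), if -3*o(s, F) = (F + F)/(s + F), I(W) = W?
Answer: -59947/15 ≈ -3996.5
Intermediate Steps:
o(s, F) = -2*F/(3*(F + s)) (o(s, F) = -(F + F)/(3*(s + F)) = -2*F/(3*(F + s)))
M(G, B) = (B + G)*(B - 2*B/(-9 + 3*B)) (M(G, B) = (G + B)*(B - 2*B/(3*B + 3*(-3))) = (B + G)*(B - 2*B/(3*B - 9)) = (B + G)*(B - 2*B/(-9 + 3*B)))
-151*(I(-3) + M(-11, v(4))) = -151*(-3 + (⅓)*(-2)*(-2*(-2) - 2*(-11) + 3*(-3 - 2)*(-2 - 11))/(-3 - 2)) = -151*(-3 + (⅓)*(-2)*(4 + 22 + 3*(-5)*(-13))/(-5)) = -151*(-3 + (⅓)*(-2)*(-⅕)*(4 + 22 + 195)) = -151*(-3 + (⅓)*(-2)*(-⅕)*221) = -151*(-3 + 442/15) = -151*397/15 = -59947/15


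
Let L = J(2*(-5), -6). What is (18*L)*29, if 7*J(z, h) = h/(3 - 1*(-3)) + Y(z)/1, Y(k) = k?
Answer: -5742/7 ≈ -820.29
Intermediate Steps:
J(z, h) = z/7 + h/42 (J(z, h) = (h/(3 - 1*(-3)) + z/1)/7 = (h/(3 + 3) + z*1)/7 = (h/6 + z)/7 = (z + h/6)/7 = z/7 + h/42)
L = -11/7 (L = (2*(-5))/7 + (1/42)*(-6) = (1/7)*(-10) - 1/7 = -10/7 - 1/7 = -11/7 ≈ -1.5714)
(18*L)*29 = (18*(-11/7))*29 = -198/7*29 = -5742/7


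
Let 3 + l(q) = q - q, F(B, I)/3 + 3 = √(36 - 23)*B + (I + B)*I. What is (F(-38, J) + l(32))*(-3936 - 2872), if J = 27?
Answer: 6147624 + 776112*√13 ≈ 8.9459e+6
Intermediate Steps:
F(B, I) = -9 + 3*B*√13 + 3*I*(B + I) (F(B, I) = -9 + 3*(√(36 - 23)*B + (I + B)*I) = -9 + 3*(√13*B + (B + I)*I) = -9 + 3*(B*√13 + I*(B + I)) = -9 + (3*B*√13 + 3*I*(B + I)) = -9 + 3*B*√13 + 3*I*(B + I))
l(q) = -3 (l(q) = -3 + (q - q) = -3 + 0 = -3)
(F(-38, J) + l(32))*(-3936 - 2872) = ((-9 + 3*27² + 3*(-38)*27 + 3*(-38)*√13) - 3)*(-3936 - 2872) = ((-9 + 3*729 - 3078 - 114*√13) - 3)*(-6808) = ((-9 + 2187 - 3078 - 114*√13) - 3)*(-6808) = ((-900 - 114*√13) - 3)*(-6808) = (-903 - 114*√13)*(-6808) = 6147624 + 776112*√13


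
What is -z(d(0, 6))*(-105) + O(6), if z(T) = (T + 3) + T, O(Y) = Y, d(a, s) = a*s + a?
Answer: 321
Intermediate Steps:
d(a, s) = a + a*s
z(T) = 3 + 2*T (z(T) = (3 + T) + T = 3 + 2*T)
-z(d(0, 6))*(-105) + O(6) = -(3 + 2*(0*(1 + 6)))*(-105) + 6 = -(3 + 2*(0*7))*(-105) + 6 = -(3 + 2*0)*(-105) + 6 = -(3 + 0)*(-105) + 6 = -1*3*(-105) + 6 = -3*(-105) + 6 = 315 + 6 = 321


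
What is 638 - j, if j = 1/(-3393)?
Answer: 2164735/3393 ≈ 638.00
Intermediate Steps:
j = -1/3393 ≈ -0.00029472
638 - j = 638 - 1*(-1/3393) = 638 + 1/3393 = 2164735/3393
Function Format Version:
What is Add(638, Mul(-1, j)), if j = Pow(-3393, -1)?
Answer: Rational(2164735, 3393) ≈ 638.00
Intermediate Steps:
j = Rational(-1, 3393) ≈ -0.00029472
Add(638, Mul(-1, j)) = Add(638, Mul(-1, Rational(-1, 3393))) = Add(638, Rational(1, 3393)) = Rational(2164735, 3393)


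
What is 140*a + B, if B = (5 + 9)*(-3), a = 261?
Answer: 36498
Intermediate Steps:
B = -42 (B = 14*(-3) = -42)
140*a + B = 140*261 - 42 = 36540 - 42 = 36498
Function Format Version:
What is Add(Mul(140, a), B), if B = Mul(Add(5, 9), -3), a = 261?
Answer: 36498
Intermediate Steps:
B = -42 (B = Mul(14, -3) = -42)
Add(Mul(140, a), B) = Add(Mul(140, 261), -42) = Add(36540, -42) = 36498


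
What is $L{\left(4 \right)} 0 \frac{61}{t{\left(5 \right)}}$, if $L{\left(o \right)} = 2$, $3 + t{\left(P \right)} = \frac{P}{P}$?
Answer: $0$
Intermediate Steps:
$t{\left(P \right)} = -2$ ($t{\left(P \right)} = -3 + \frac{P}{P} = -3 + 1 = -2$)
$L{\left(4 \right)} 0 \frac{61}{t{\left(5 \right)}} = 2 \cdot 0 \frac{61}{-2} = 0 \cdot 61 \left(- \frac{1}{2}\right) = 0 \left(- \frac{61}{2}\right) = 0$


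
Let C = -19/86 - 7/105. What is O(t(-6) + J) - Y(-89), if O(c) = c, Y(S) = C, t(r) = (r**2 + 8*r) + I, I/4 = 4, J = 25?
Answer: 37781/1290 ≈ 29.288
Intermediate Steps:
I = 16 (I = 4*4 = 16)
t(r) = 16 + r**2 + 8*r (t(r) = (r**2 + 8*r) + 16 = 16 + r**2 + 8*r)
C = -371/1290 (C = -19*1/86 - 7*1/105 = -19/86 - 1/15 = -371/1290 ≈ -0.28760)
Y(S) = -371/1290
O(t(-6) + J) - Y(-89) = ((16 + (-6)**2 + 8*(-6)) + 25) - 1*(-371/1290) = ((16 + 36 - 48) + 25) + 371/1290 = (4 + 25) + 371/1290 = 29 + 371/1290 = 37781/1290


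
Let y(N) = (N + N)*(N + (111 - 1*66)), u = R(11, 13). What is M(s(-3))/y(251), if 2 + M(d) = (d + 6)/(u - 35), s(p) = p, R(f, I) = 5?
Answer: -21/1485920 ≈ -1.4133e-5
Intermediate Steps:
u = 5
y(N) = 2*N*(45 + N) (y(N) = (2*N)*(N + (111 - 66)) = (2*N)*(N + 45) = (2*N)*(45 + N) = 2*N*(45 + N))
M(d) = -11/5 - d/30 (M(d) = -2 + (d + 6)/(5 - 35) = -2 + (6 + d)/(-30) = -2 + (6 + d)*(-1/30) = -2 + (-⅕ - d/30) = -11/5 - d/30)
M(s(-3))/y(251) = (-11/5 - 1/30*(-3))/((2*251*(45 + 251))) = (-11/5 + ⅒)/((2*251*296)) = -21/10/148592 = -21/10*1/148592 = -21/1485920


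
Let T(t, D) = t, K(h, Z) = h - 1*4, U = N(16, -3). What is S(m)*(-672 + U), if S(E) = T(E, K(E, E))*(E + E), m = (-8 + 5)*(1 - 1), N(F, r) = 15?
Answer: 0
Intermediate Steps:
U = 15
K(h, Z) = -4 + h (K(h, Z) = h - 4 = -4 + h)
m = 0 (m = -3*0 = 0)
S(E) = 2*E² (S(E) = E*(E + E) = E*(2*E) = 2*E²)
S(m)*(-672 + U) = (2*0²)*(-672 + 15) = (2*0)*(-657) = 0*(-657) = 0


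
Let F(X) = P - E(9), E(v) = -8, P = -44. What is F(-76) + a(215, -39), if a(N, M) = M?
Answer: -75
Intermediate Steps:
F(X) = -36 (F(X) = -44 - 1*(-8) = -44 + 8 = -36)
F(-76) + a(215, -39) = -36 - 39 = -75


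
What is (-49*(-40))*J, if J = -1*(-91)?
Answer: 178360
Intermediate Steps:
J = 91
(-49*(-40))*J = -49*(-40)*91 = 1960*91 = 178360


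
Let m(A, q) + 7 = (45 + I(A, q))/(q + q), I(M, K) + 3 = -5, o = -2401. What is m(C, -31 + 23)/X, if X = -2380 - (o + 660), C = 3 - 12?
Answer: 149/10224 ≈ 0.014574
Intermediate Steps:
I(M, K) = -8 (I(M, K) = -3 - 5 = -8)
C = -9
m(A, q) = -7 + 37/(2*q) (m(A, q) = -7 + (45 - 8)/(q + q) = -7 + 37/((2*q)) = -7 + 37*(1/(2*q)) = -7 + 37/(2*q))
X = -639 (X = -2380 - (-2401 + 660) = -2380 - 1*(-1741) = -2380 + 1741 = -639)
m(C, -31 + 23)/X = (-7 + 37/(2*(-31 + 23)))/(-639) = (-7 + (37/2)/(-8))*(-1/639) = (-7 + (37/2)*(-⅛))*(-1/639) = (-7 - 37/16)*(-1/639) = -149/16*(-1/639) = 149/10224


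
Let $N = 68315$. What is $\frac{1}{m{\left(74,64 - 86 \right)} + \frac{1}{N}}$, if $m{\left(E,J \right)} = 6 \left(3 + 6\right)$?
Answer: $\frac{68315}{3689011} \approx 0.018519$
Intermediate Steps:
$m{\left(E,J \right)} = 54$ ($m{\left(E,J \right)} = 6 \cdot 9 = 54$)
$\frac{1}{m{\left(74,64 - 86 \right)} + \frac{1}{N}} = \frac{1}{54 + \frac{1}{68315}} = \frac{1}{\frac{3689011}{68315}} = \frac{68315}{3689011}$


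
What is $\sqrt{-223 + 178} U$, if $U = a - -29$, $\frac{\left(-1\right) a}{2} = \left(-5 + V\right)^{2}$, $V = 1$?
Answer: $- 9 i \sqrt{5} \approx - 20.125 i$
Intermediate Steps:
$a = -32$ ($a = - 2 \left(-5 + 1\right)^{2} = - 2 \left(-4\right)^{2} = \left(-2\right) 16 = -32$)
$U = -3$ ($U = -32 - -29 = -32 + 29 = -3$)
$\sqrt{-223 + 178} U = \sqrt{-223 + 178} \left(-3\right) = \sqrt{-45} \left(-3\right) = 3 i \sqrt{5} \left(-3\right) = - 9 i \sqrt{5}$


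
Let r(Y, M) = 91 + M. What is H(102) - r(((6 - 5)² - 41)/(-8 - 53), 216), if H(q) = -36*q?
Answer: -3979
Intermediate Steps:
H(102) - r(((6 - 5)² - 41)/(-8 - 53), 216) = -36*102 - (91 + 216) = -3672 - 1*307 = -3672 - 307 = -3979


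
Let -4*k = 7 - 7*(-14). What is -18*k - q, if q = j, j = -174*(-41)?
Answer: -13323/2 ≈ -6661.5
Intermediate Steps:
j = 7134
q = 7134
k = -105/4 (k = -(7 - 7*(-14))/4 = -(7 + 98)/4 = -¼*105 = -105/4 ≈ -26.250)
-18*k - q = -18*(-105/4) - 1*7134 = 945/2 - 7134 = -13323/2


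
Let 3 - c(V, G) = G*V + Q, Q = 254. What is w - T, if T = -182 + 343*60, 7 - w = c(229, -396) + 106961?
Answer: -217785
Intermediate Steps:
c(V, G) = -251 - G*V (c(V, G) = 3 - (G*V + 254) = 3 - (254 + G*V) = 3 + (-254 - G*V) = -251 - G*V)
w = -197387 (w = 7 - ((-251 - 1*(-396)*229) + 106961) = 7 - ((-251 + 90684) + 106961) = 7 - (90433 + 106961) = 7 - 1*197394 = 7 - 197394 = -197387)
T = 20398 (T = -182 + 20580 = 20398)
w - T = -197387 - 1*20398 = -197387 - 20398 = -217785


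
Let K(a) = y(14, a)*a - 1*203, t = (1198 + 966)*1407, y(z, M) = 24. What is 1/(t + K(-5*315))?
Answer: 1/3006745 ≈ 3.3259e-7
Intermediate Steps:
t = 3044748 (t = 2164*1407 = 3044748)
K(a) = -203 + 24*a (K(a) = 24*a - 1*203 = 24*a - 203 = -203 + 24*a)
1/(t + K(-5*315)) = 1/(3044748 + (-203 + 24*(-5*315))) = 1/(3044748 + (-203 + 24*(-1575))) = 1/(3044748 + (-203 - 37800)) = 1/(3044748 - 38003) = 1/3006745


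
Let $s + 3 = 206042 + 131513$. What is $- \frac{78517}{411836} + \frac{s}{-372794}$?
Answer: $- \frac{84143365985}{76764994892} \approx -1.0961$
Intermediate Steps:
$s = 337552$ ($s = -3 + \left(206042 + 131513\right) = -3 + 337555 = 337552$)
$- \frac{78517}{411836} + \frac{s}{-372794} = - \frac{78517}{411836} + \frac{337552}{-372794} = \left(-78517\right) \frac{1}{411836} + 337552 \left(- \frac{1}{372794}\right) = - \frac{78517}{411836} - \frac{168776}{186397} = - \frac{84143365985}{76764994892}$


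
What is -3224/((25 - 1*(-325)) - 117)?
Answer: -3224/233 ≈ -13.837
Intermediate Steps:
-3224/((25 - 1*(-325)) - 117) = -3224/((25 + 325) - 117) = -3224/(350 - 117) = -3224/233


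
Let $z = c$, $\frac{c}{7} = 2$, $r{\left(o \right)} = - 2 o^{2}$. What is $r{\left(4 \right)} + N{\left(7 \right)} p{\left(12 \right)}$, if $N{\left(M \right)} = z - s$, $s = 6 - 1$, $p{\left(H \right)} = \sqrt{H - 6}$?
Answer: $-32 + 9 \sqrt{6} \approx -9.9546$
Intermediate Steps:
$c = 14$ ($c = 7 \cdot 2 = 14$)
$p{\left(H \right)} = \sqrt{-6 + H}$
$z = 14$
$s = 5$ ($s = 6 - 1 = 5$)
$N{\left(M \right)} = 9$ ($N{\left(M \right)} = 14 - 5 = 9$)
$r{\left(4 \right)} + N{\left(7 \right)} p{\left(12 \right)} = - 2 \cdot 4^{2} + 9 \sqrt{-6 + 12} = \left(-2\right) 16 + 9 \sqrt{6} = -32 + 9 \sqrt{6}$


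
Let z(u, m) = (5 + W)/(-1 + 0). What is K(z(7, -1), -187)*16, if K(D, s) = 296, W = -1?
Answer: 4736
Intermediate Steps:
z(u, m) = -4 (z(u, m) = (5 - 1)/(-1 + 0) = 4/(-1) = 4*(-1) = -4)
K(z(7, -1), -187)*16 = 296*16 = 4736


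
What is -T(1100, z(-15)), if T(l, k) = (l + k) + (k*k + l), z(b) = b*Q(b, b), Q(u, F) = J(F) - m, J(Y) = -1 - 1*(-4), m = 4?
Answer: -2440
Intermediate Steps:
J(Y) = 3 (J(Y) = -1 + 4 = 3)
Q(u, F) = -1 (Q(u, F) = 3 - 1*4 = 3 - 4 = -1)
z(b) = -b (z(b) = b*(-1) = -b)
T(l, k) = k + k² + 2*l (T(l, k) = (k + l) + (k² + l) = (k + l) + (l + k²) = k + k² + 2*l)
-T(1100, z(-15)) = -(-1*(-15) + (-1*(-15))² + 2*1100) = -(15 + 15² + 2200) = -(15 + 225 + 2200) = -1*2440 = -2440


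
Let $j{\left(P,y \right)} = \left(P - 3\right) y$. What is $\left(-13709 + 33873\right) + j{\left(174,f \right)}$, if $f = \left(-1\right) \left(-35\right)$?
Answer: $26149$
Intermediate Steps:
$f = 35$
$j{\left(P,y \right)} = y \left(-3 + P\right)$ ($j{\left(P,y \right)} = \left(-3 + P\right) y = y \left(-3 + P\right)$)
$\left(-13709 + 33873\right) + j{\left(174,f \right)} = \left(-13709 + 33873\right) + 35 \left(-3 + 174\right) = 20164 + 35 \cdot 171 = 20164 + 5985 = 26149$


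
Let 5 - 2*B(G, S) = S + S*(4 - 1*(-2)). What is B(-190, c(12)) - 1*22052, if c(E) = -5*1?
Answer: -22032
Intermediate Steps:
c(E) = -5
B(G, S) = 5/2 - 7*S/2 (B(G, S) = 5/2 - (S + S*(4 - 1*(-2)))/2 = 5/2 - (S + S*(4 + 2))/2 = 5/2 - (S + S*6)/2 = 5/2 - (S + 6*S)/2 = 5/2 - 7*S/2)
B(-190, c(12)) - 1*22052 = (5/2 - 7/2*(-5)) - 1*22052 = (5/2 + 35/2) - 22052 = 20 - 22052 = -22032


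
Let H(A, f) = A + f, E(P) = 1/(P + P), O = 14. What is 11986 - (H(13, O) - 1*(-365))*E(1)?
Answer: 11790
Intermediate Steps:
E(P) = 1/(2*P)
11986 - (H(13, O) - 1*(-365))*E(1) = 11986 - ((13 + 14) - 1*(-365))*(1/2)/1 = 11986 - (27 + 365)*(1/2)*1 = 11986 - 392/2 = 11986 - 1*196 = 11986 - 196 = 11790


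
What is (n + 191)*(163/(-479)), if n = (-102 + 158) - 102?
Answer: -23635/479 ≈ -49.342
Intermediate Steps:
n = -46 (n = 56 - 102 = -46)
(n + 191)*(163/(-479)) = (-46 + 191)*(163/(-479)) = 145*(163*(-1/479)) = 145*(-163/479) = -23635/479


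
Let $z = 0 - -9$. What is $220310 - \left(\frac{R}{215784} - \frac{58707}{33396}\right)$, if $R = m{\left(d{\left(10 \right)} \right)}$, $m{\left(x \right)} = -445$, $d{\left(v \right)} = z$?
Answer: $\frac{12027557461639}{54593352} \approx 2.2031 \cdot 10^{5}$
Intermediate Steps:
$z = 9$ ($z = 0 + 9 = 9$)
$d{\left(v \right)} = 9$
$R = -445$
$220310 - \left(\frac{R}{215784} - \frac{58707}{33396}\right) = 220310 - \left(- \frac{445}{215784} - \frac{58707}{33396}\right) = 220310 - \left(\left(-445\right) \frac{1}{215784} - \frac{1779}{1012}\right) = 220310 - \left(- \frac{445}{215784} - \frac{1779}{1012}\right) = 220310 - - \frac{96082519}{54593352} = 220310 + \frac{96082519}{54593352} = \frac{12027557461639}{54593352}$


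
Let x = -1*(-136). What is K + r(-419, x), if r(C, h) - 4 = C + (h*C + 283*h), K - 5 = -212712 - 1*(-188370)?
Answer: -43248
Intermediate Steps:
x = 136
K = -24337 (K = 5 + (-212712 - 1*(-188370)) = 5 + (-212712 + 188370) = 5 - 24342 = -24337)
r(C, h) = 4 + C + 283*h + C*h (r(C, h) = 4 + (C + (h*C + 283*h)) = 4 + (C + (C*h + 283*h)) = 4 + (C + (283*h + C*h)) = 4 + (C + 283*h + C*h) = 4 + C + 283*h + C*h)
K + r(-419, x) = -24337 + (4 - 419 + 283*136 - 419*136) = -24337 + (4 - 419 + 38488 - 56984) = -24337 - 18911 = -43248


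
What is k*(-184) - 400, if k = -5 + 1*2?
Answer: 152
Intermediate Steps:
k = -3 (k = -5 + 2 = -3)
k*(-184) - 400 = -3*(-184) - 400 = 552 - 400 = 152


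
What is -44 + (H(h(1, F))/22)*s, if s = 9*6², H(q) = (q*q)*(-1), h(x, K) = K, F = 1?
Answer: -646/11 ≈ -58.727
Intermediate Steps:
H(q) = -q² (H(q) = q²*(-1) = -q²)
s = 324 (s = 9*36 = 324)
-44 + (H(h(1, F))/22)*s = -44 + (-1*1²/22)*324 = -44 + (-1*1*(1/22))*324 = -44 - 1*1/22*324 = -44 - 1/22*324 = -44 - 162/11 = -646/11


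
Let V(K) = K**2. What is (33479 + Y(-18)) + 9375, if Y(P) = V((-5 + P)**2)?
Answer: 322695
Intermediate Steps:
Y(P) = (-5 + P)**4 (Y(P) = ((-5 + P)**2)**2 = (-5 + P)**4)
(33479 + Y(-18)) + 9375 = (33479 + (-5 - 18)**4) + 9375 = (33479 + (-23)**4) + 9375 = (33479 + 279841) + 9375 = 313320 + 9375 = 322695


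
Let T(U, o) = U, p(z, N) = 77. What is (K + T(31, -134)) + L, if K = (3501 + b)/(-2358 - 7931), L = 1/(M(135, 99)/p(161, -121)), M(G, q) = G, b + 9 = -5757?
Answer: 44157493/1389015 ≈ 31.790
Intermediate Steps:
b = -5766 (b = -9 - 5757 = -5766)
L = 77/135 (L = 1/(135/77) = 77/135 ≈ 0.57037)
K = 2265/10289 (K = (3501 - 5766)/(-2358 - 7931) = -2265/(-10289) = -2265*(-1/10289) = 2265/10289 ≈ 0.22014)
(K + T(31, -134)) + L = (2265/10289 + 31) + 77/135 = 321224/10289 + 77/135 = 44157493/1389015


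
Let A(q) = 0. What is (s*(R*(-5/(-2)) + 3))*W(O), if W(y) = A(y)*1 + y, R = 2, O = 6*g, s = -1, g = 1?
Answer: -48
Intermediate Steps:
O = 6 (O = 6*1 = 6)
W(y) = y (W(y) = 0*1 + y = 0 + y = y)
(s*(R*(-5/(-2)) + 3))*W(O) = -(2*(-5/(-2)) + 3)*6 = -(2*(-5*(-½)) + 3)*6 = -(2*(5/2) + 3)*6 = -(5 + 3)*6 = -1*8*6 = -8*6 = -48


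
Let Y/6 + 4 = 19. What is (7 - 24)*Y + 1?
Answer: -1529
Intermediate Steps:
Y = 90 (Y = -24 + 6*19 = -24 + 114 = 90)
(7 - 24)*Y + 1 = (7 - 24)*90 + 1 = -17*90 + 1 = -1530 + 1 = -1529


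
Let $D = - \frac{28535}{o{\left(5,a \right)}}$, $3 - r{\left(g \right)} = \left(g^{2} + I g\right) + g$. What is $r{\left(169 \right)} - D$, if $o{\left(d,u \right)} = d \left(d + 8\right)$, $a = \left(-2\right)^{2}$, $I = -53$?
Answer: $-19331$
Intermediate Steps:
$a = 4$
$r{\left(g \right)} = 3 - g^{2} + 52 g$ ($r{\left(g \right)} = 3 - \left(\left(g^{2} - 53 g\right) + g\right) = 3 - \left(g^{2} - 52 g\right) = 3 - g^{2} + 52 g$)
$o{\left(d,u \right)} = d \left(8 + d\right)$
$D = -439$ ($D = - \frac{28535}{5 \left(8 + 5\right)} = - \frac{28535}{5 \cdot 13} = - \frac{28535}{65} = \left(-28535\right) \frac{1}{65} = -439$)
$r{\left(169 \right)} - D = \left(3 - 169^{2} + 52 \cdot 169\right) - -439 = \left(3 - 28561 + 8788\right) + 439 = -19770 + 439 = -19331$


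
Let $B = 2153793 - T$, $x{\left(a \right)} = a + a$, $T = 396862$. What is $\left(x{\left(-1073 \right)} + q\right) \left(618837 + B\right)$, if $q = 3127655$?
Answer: $7425484265912$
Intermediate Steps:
$x{\left(a \right)} = 2 a$
$B = 1756931$ ($B = 2153793 - 396862 = 1756931$)
$\left(x{\left(-1073 \right)} + q\right) \left(618837 + B\right) = \left(2 \left(-1073\right) + 3127655\right) \left(618837 + 1756931\right) = \left(-2146 + 3127655\right) 2375768 = 3125509 \cdot 2375768 = 7425484265912$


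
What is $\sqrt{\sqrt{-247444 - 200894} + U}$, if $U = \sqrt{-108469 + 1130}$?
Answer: $\sqrt{i} \sqrt{\sqrt{107339} + \sqrt{448338}} \approx 22.329 + 22.329 i$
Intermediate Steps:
$U = i \sqrt{107339}$ ($U = \sqrt{-107339} = i \sqrt{107339} \approx 327.63 i$)
$\sqrt{\sqrt{-247444 - 200894} + U} = \sqrt{\sqrt{-247444 - 200894} + i \sqrt{107339}} = \sqrt{\sqrt{-448338} + i \sqrt{107339}} = \sqrt{i \sqrt{448338} + i \sqrt{107339}} = \sqrt{i \sqrt{107339} + i \sqrt{448338}}$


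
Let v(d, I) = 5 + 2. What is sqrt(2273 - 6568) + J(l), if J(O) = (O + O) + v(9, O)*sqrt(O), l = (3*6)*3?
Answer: 108 + 21*sqrt(6) + I*sqrt(4295) ≈ 159.44 + 65.536*I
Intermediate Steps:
v(d, I) = 7
l = 54 (l = 18*3 = 54)
J(O) = 2*O + 7*sqrt(O) (J(O) = (O + O) + 7*sqrt(O) = 2*O + 7*sqrt(O))
sqrt(2273 - 6568) + J(l) = sqrt(2273 - 6568) + (2*54 + 7*sqrt(54)) = sqrt(-4295) + (108 + 7*(3*sqrt(6))) = I*sqrt(4295) + (108 + 21*sqrt(6)) = 108 + 21*sqrt(6) + I*sqrt(4295)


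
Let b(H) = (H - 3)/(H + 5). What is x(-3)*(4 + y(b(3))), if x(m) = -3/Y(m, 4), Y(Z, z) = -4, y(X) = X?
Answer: 3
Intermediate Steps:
b(H) = (-3 + H)/(5 + H)
x(m) = ¾ (x(m) = -3/(-4) = -3*(-¼) = ¾)
x(-3)*(4 + y(b(3))) = 3*(4 + (-3 + 3)/(5 + 3))/4 = 3*(4 + 0/8)/4 = 3*(4 + (⅛)*0)/4 = 3*(4 + 0)/4 = (¾)*4 = 3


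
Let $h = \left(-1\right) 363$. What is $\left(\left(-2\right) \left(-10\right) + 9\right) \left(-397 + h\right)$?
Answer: $-22040$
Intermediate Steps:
$h = -363$
$\left(\left(-2\right) \left(-10\right) + 9\right) \left(-397 + h\right) = \left(\left(-2\right) \left(-10\right) + 9\right) \left(-397 - 363\right) = \left(20 + 9\right) \left(-760\right) = 29 \left(-760\right) = -22040$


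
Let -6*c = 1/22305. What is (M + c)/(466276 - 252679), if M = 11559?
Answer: 1546940969/28585686510 ≈ 0.054116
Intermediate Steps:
c = -1/133830 (c = -⅙/22305 = -⅙*1/22305 = -1/133830 ≈ -7.4722e-6)
(M + c)/(466276 - 252679) = (11559 - 1/133830)/(466276 - 252679) = (1546940969/133830)/213597 = (1546940969/133830)*(1/213597) = 1546940969/28585686510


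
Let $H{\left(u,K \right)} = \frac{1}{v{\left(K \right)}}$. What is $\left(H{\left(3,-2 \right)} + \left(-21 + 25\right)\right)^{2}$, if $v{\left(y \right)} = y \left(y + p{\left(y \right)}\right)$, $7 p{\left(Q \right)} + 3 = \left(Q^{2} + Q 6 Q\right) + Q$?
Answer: $\frac{4225}{324} \approx 13.04$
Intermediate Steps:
$p{\left(Q \right)} = - \frac{3}{7} + Q^{2} + \frac{Q}{7}$ ($p{\left(Q \right)} = - \frac{3}{7} + \frac{\left(Q^{2} + Q 6 Q\right) + Q}{7} = - \frac{3}{7} + \frac{\left(Q^{2} + 6 Q Q\right) + Q}{7} = - \frac{3}{7} + \frac{\left(Q^{2} + 6 Q^{2}\right) + Q}{7} = - \frac{3}{7} + \frac{7 Q^{2} + Q}{7} = - \frac{3}{7} + \frac{Q + 7 Q^{2}}{7} = - \frac{3}{7} + \left(Q^{2} + \frac{Q}{7}\right) = - \frac{3}{7} + Q^{2} + \frac{Q}{7}$)
$v{\left(y \right)} = y \left(- \frac{3}{7} + y^{2} + \frac{8 y}{7}\right)$ ($v{\left(y \right)} = y \left(y + \left(- \frac{3}{7} + y^{2} + \frac{y}{7}\right)\right) = y \left(- \frac{3}{7} + y^{2} + \frac{8 y}{7}\right)$)
$H{\left(u,K \right)} = \frac{7}{K \left(-3 + 7 K^{2} + 8 K\right)}$ ($H{\left(u,K \right)} = \frac{1}{\frac{1}{7} K \left(-3 + 7 K^{2} + 8 K\right)} = \frac{7}{K \left(-3 + 7 K^{2} + 8 K\right)}$)
$\left(H{\left(3,-2 \right)} + \left(-21 + 25\right)\right)^{2} = \left(\frac{7}{\left(-2\right) \left(-3 + 7 \left(-2\right)^{2} + 8 \left(-2\right)\right)} + \left(-21 + 25\right)\right)^{2} = \left(7 \left(- \frac{1}{2}\right) \frac{1}{-3 + 7 \cdot 4 - 16} + 4\right)^{2} = \left(7 \left(- \frac{1}{2}\right) \frac{1}{-3 + 28 - 16} + 4\right)^{2} = \left(7 \left(- \frac{1}{2}\right) \frac{1}{9} + 4\right)^{2} = \left(- \frac{7}{18} + 4\right)^{2} = \left(\frac{65}{18}\right)^{2} = \frac{4225}{324}$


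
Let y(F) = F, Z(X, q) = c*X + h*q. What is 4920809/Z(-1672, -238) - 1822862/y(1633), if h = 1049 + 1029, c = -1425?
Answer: -3433593397935/3083162788 ≈ -1113.7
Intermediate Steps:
h = 2078
Z(X, q) = -1425*X + 2078*q
4920809/Z(-1672, -238) - 1822862/y(1633) = 4920809/(-1425*(-1672) + 2078*(-238)) - 1822862/1633 = 4920809/(2382600 - 494564) - 1822862*1/1633 = 4920809/1888036 - 1822862/1633 = -3433593397935/3083162788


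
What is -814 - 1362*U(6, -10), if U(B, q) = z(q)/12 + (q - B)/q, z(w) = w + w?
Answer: -3616/5 ≈ -723.20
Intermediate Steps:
z(w) = 2*w
U(B, q) = q/6 + (q - B)/q (U(B, q) = (2*q)/12 + (q - B)/q = (2*q)*(1/12) + (q - B)/q = q/6 + (q - B)/q)
-814 - 1362*U(6, -10) = -814 - 1362*(1 + (⅙)*(-10) - 1*6/(-10)) = -814 - 1362*(1 - 5/3 - 1*6*(-⅒)) = -814 - 1362*(1 - 5/3 + ⅗) = -814 - 1362*(-1/15) = -814 + 454/5 = -3616/5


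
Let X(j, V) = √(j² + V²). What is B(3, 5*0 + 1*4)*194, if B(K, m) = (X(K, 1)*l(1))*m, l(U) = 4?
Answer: 3104*√10 ≈ 9815.7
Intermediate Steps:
X(j, V) = √(V² + j²)
B(K, m) = 4*m*√(1 + K²) (B(K, m) = (√(1² + K²)*4)*m = (√(1 + K²)*4)*m = (4*√(1 + K²))*m = 4*m*√(1 + K²))
B(3, 5*0 + 1*4)*194 = (4*(5*0 + 1*4)*√(1 + 3²))*194 = (4*(0 + 4)*√(1 + 9))*194 = (4*4*√10)*194 = (16*√10)*194 = 3104*√10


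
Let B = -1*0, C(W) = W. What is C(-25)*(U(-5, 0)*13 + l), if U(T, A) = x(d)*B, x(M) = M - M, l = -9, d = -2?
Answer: 225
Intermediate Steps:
x(M) = 0
B = 0
U(T, A) = 0 (U(T, A) = 0*0 = 0)
C(-25)*(U(-5, 0)*13 + l) = -25*(0*13 - 9) = -25*(0 - 9) = -25*(-9) = 225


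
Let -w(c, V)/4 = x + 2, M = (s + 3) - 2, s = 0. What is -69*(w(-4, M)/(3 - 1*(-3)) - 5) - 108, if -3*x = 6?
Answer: 237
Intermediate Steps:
x = -2 (x = -⅓*6 = -2)
M = 1 (M = (0 + 3) - 2 = 3 - 2 = 1)
w(c, V) = 0 (w(c, V) = -4*(-2 + 2) = -4*0 = 0)
-69*(w(-4, M)/(3 - 1*(-3)) - 5) - 108 = -69*(0/(3 - 1*(-3)) - 5) - 108 = -69*(0/(3 + 3) - 5) - 108 = -69*(0/6 - 5) - 108 = -69*((⅙)*0 - 5) - 108 = -69*(0 - 5) - 108 = -69*(-5) - 108 = 345 - 108 = 237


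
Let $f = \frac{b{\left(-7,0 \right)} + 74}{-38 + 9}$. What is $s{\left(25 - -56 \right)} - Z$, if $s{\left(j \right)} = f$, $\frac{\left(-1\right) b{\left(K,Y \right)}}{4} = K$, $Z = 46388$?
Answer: $- \frac{1345354}{29} \approx -46392.0$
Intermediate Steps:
$b{\left(K,Y \right)} = - 4 K$
$f = - \frac{102}{29}$ ($f = \frac{\left(-4\right) \left(-7\right) + 74}{-38 + 9} = \frac{28 + 74}{-29} = 102 \left(- \frac{1}{29}\right) = - \frac{102}{29} \approx -3.5172$)
$s{\left(j \right)} = - \frac{102}{29}$
$s{\left(25 - -56 \right)} - Z = - \frac{102}{29} - 46388 = - \frac{1345354}{29}$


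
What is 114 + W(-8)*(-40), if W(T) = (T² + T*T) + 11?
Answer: -5446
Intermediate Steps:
W(T) = 11 + 2*T² (W(T) = (T² + T²) + 11 = 2*T² + 11 = 11 + 2*T²)
114 + W(-8)*(-40) = 114 + (11 + 2*(-8)²)*(-40) = 114 + (11 + 2*64)*(-40) = 114 + (11 + 128)*(-40) = 114 + 139*(-40) = 114 - 5560 = -5446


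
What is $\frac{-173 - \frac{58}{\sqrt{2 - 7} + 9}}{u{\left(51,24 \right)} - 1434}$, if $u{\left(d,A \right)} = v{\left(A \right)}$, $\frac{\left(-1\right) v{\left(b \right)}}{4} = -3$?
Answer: $\frac{3850}{30573} - \frac{29 i \sqrt{5}}{61146} \approx 0.12593 - 0.0010605 i$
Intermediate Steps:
$v{\left(b \right)} = 12$ ($v{\left(b \right)} = \left(-4\right) \left(-3\right) = 12$)
$u{\left(d,A \right)} = 12$
$\frac{-173 - \frac{58}{\sqrt{2 - 7} + 9}}{u{\left(51,24 \right)} - 1434} = \frac{-173 - \frac{58}{\sqrt{2 - 7} + 9}}{12 - 1434} = \frac{-173 - \frac{58}{\sqrt{-5} + 9}}{-1422} = \left(-173 - \frac{58}{i \sqrt{5} + 9}\right) \left(- \frac{1}{1422}\right) = \left(-173 - \frac{58}{9 + i \sqrt{5}}\right) \left(- \frac{1}{1422}\right) = \frac{173}{1422} + \frac{29}{711 \left(9 + i \sqrt{5}\right)}$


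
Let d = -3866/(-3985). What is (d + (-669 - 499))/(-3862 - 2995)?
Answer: 4650614/27325145 ≈ 0.17020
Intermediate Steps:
d = 3866/3985 (d = -3866*(-1/3985) = 3866/3985 ≈ 0.97014)
(d + (-669 - 499))/(-3862 - 2995) = (3866/3985 + (-669 - 499))/(-3862 - 2995) = (3866/3985 - 1168)/(-6857) = -4650614/3985*(-1/6857) = 4650614/27325145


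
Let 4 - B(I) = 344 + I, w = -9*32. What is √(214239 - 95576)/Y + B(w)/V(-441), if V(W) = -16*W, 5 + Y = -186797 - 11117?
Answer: -13/1764 - √118663/197919 ≈ -0.0091101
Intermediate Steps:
Y = -197919 (Y = -5 + (-186797 - 11117) = -5 - 197914 = -197919)
w = -288
B(I) = -340 - I (B(I) = 4 - (344 + I) = 4 + (-344 - I) = -340 - I)
√(214239 - 95576)/Y + B(w)/V(-441) = √(214239 - 95576)/(-197919) + (-340 - 1*(-288))/((-16*(-441))) = √118663*(-1/197919) + (-340 + 288)/7056 = -√118663/197919 - 52*1/7056 = -√118663/197919 - 13/1764 = -13/1764 - √118663/197919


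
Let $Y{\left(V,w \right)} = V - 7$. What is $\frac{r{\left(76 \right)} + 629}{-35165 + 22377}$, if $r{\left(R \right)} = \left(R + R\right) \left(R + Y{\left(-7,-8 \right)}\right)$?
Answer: $- \frac{10053}{12788} \approx -0.78613$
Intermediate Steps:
$Y{\left(V,w \right)} = -7 + V$
$r{\left(R \right)} = 2 R \left(-14 + R\right)$ ($r{\left(R \right)} = \left(R + R\right) \left(R - 14\right) = 2 R \left(R - 14\right) = 2 R \left(-14 + R\right)$)
$\frac{r{\left(76 \right)} + 629}{-35165 + 22377} = \frac{2 \cdot 76 \left(-14 + 76\right) + 629}{-35165 + 22377} = \frac{2 \cdot 76 \cdot 62 + 629}{-12788} = \left(9424 + 629\right) \left(- \frac{1}{12788}\right) = 10053 \left(- \frac{1}{12788}\right) = - \frac{10053}{12788}$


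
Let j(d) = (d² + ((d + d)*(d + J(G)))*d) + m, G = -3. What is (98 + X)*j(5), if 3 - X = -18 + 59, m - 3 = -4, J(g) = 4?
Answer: 28440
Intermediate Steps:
m = -1 (m = 3 - 4 = -1)
X = -38 (X = 3 - (-18 + 59) = 3 - 1*41 = 3 - 41 = -38)
j(d) = -1 + d² + 2*d²*(4 + d) (j(d) = (d² + ((d + d)*(d + 4))*d) - 1 = (d² + ((2*d)*(4 + d))*d) - 1 = (d² + (2*d*(4 + d))*d) - 1 = (d² + 2*d²*(4 + d)) - 1 = -1 + d² + 2*d²*(4 + d))
(98 + X)*j(5) = (98 - 38)*(-1 + 2*5³ + 9*5²) = 60*(-1 + 2*125 + 9*25) = 60*(-1 + 250 + 225) = 60*474 = 28440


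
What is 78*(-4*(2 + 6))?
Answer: -2496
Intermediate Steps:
78*(-4*(2 + 6)) = 78*(-4*8) = 78*(-32) = -2496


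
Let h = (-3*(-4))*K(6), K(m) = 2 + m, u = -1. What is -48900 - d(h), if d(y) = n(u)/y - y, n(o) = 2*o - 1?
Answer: -1561727/32 ≈ -48804.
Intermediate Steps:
n(o) = -1 + 2*o
h = 96 (h = (-3*(-4))*(2 + 6) = 12*8 = 96)
d(y) = -y - 3/y (d(y) = (-1 + 2*(-1))/y - y = (-1 - 2)/y - y = -3/y - y = -y - 3/y)
-48900 - d(h) = -48900 - (-1*96 - 3/96) = -48900 - (-96 - 3*1/96) = -48900 - (-96 - 1/32) = -48900 - 1*(-3073/32) = -48900 + 3073/32 = -1561727/32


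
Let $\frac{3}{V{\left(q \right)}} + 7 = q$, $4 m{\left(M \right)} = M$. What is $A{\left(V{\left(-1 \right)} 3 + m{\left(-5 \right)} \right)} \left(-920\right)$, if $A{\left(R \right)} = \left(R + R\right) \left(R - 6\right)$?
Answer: $- \frac{146395}{4} \approx -36599.0$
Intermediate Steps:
$m{\left(M \right)} = \frac{M}{4}$
$V{\left(q \right)} = \frac{3}{-7 + q}$
$A{\left(R \right)} = 2 R \left(-6 + R\right)$
$A{\left(V{\left(-1 \right)} 3 + m{\left(-5 \right)} \right)} \left(-920\right) = 2 \left(\frac{3}{-7 - 1} \cdot 3 + \frac{1}{4} \left(-5\right)\right) \left(-6 + \left(\frac{3}{-7 - 1} \cdot 3 + \frac{1}{4} \left(-5\right)\right)\right) \left(-920\right) = 2 \left(\frac{3}{-8} \cdot 3 - \frac{5}{4}\right) \left(-6 - \left(\frac{5}{4} - \frac{3}{-8} \cdot 3\right)\right) \left(-920\right) = 2 \left(3 \left(- \frac{1}{8}\right) 3 - \frac{5}{4}\right) \left(-6 - \left(\frac{5}{4} - 3 \left(- \frac{1}{8}\right) 3\right)\right) \left(-920\right) = 2 \left(\left(- \frac{3}{8}\right) 3 - \frac{5}{4}\right) \left(-6 - \frac{19}{8}\right) \left(-920\right) = 2 \left(- \frac{9}{8} - \frac{5}{4}\right) \left(-6 - \frac{19}{8}\right) \left(-920\right) = 2 \left(- \frac{19}{8}\right) \left(-6 - \frac{19}{8}\right) \left(-920\right) = 2 \left(- \frac{19}{8}\right) \left(- \frac{67}{8}\right) \left(-920\right) = \frac{1273}{32} \left(-920\right) = - \frac{146395}{4}$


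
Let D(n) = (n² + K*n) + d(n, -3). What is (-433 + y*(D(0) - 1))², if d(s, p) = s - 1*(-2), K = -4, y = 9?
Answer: 179776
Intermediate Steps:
d(s, p) = 2 + s (d(s, p) = s + 2 = 2 + s)
D(n) = 2 + n² - 3*n (D(n) = (n² - 4*n) + (2 + n) = 2 + n² - 3*n)
(-433 + y*(D(0) - 1))² = (-433 + 9*((2 + 0² - 3*0) - 1))² = (-433 + 9*((2 + 0 + 0) - 1))² = (-433 + 9*(2 - 1))² = (-433 + 9*1)² = (-433 + 9)² = (-424)² = 179776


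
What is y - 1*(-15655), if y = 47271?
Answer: 62926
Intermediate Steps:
y - 1*(-15655) = 47271 - 1*(-15655) = 47271 + 15655 = 62926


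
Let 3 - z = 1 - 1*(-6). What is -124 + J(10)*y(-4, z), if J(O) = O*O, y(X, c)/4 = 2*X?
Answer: -3324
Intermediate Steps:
z = -4 (z = 3 - (1 - 1*(-6)) = 3 - (1 + 6) = 3 - 1*7 = 3 - 7 = -4)
y(X, c) = 8*X (y(X, c) = 4*(2*X) = 8*X)
J(O) = O**2
-124 + J(10)*y(-4, z) = -124 + 10**2*(8*(-4)) = -124 + 100*(-32) = -124 - 3200 = -3324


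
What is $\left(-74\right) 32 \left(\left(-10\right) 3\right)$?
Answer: $71040$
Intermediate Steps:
$\left(-74\right) 32 \left(\left(-10\right) 3\right) = \left(-2368\right) \left(-30\right) = 71040$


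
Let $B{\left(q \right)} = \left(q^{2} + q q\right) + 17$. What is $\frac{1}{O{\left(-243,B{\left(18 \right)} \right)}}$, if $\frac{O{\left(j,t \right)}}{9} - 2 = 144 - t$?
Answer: $- \frac{1}{4671} \approx -0.00021409$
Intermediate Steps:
$B{\left(q \right)} = 17 + 2 q^{2}$ ($B{\left(q \right)} = \left(q^{2} + q^{2}\right) + 17 = 2 q^{2} + 17 = 17 + 2 q^{2}$)
$O{\left(j,t \right)} = 1314 - 9 t$ ($O{\left(j,t \right)} = 18 + 9 \left(144 - t\right) = 18 - \left(-1296 + 9 t\right) = 1314 - 9 t$)
$\frac{1}{O{\left(-243,B{\left(18 \right)} \right)}} = \frac{1}{1314 - 9 \left(17 + 2 \cdot 18^{2}\right)} = \frac{1}{1314 - 9 \left(17 + 2 \cdot 324\right)} = \frac{1}{1314 - 9 \left(17 + 648\right)} = \frac{1}{1314 - 5985} = \frac{1}{-4671} = - \frac{1}{4671}$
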